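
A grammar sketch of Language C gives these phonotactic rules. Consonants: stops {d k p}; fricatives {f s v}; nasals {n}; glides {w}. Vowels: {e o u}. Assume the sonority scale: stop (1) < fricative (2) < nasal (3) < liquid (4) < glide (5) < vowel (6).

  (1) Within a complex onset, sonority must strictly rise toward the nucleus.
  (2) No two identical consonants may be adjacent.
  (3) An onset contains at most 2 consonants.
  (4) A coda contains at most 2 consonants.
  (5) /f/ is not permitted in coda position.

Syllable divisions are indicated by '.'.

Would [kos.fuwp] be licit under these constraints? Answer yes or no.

yes

[kos.fuwp] — σ1 onset /k/, coda /s/ ok; σ2 onset /f/, coda /wp/ (2C) ok → licit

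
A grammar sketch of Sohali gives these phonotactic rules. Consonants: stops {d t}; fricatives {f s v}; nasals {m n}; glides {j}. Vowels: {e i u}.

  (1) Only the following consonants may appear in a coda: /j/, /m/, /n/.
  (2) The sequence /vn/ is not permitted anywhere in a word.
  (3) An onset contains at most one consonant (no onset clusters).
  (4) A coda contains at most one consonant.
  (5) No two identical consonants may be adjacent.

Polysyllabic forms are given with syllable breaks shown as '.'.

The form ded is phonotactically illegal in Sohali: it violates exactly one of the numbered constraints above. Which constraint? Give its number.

ded: syllable 1 coda contains /d/, which is not a licensed coda consonant.
This is a violation of constraint 1: "Only the following consonants may appear in a coda: /j/, /m/, /n/."
The remaining constraints (2, 3, 4, 5) are satisfied.

1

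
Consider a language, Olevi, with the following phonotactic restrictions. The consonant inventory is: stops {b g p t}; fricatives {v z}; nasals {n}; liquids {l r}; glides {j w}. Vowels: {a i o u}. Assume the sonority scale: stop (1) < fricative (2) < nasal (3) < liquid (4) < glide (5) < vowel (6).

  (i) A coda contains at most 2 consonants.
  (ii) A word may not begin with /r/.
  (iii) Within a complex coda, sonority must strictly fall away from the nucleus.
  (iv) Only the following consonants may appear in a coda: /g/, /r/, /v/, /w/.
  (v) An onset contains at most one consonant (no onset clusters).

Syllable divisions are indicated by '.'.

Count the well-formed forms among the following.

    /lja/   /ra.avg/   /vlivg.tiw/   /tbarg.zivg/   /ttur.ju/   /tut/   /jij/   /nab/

/lja/ — violates constraint (v): syllable 1 onset /lj/ has 2 consonants (> 1) → ill-formed
/ra.avg/ — violates constraint (ii): word begins with /r/ → ill-formed
/vlivg.tiw/ — violates constraint (v): syllable 1 onset /vl/ has 2 consonants (> 1) → ill-formed
/tbarg.zivg/ — violates constraint (v): syllable 1 onset /tb/ has 2 consonants (> 1) → ill-formed
/ttur.ju/ — violates constraint (v): syllable 1 onset /tt/ has 2 consonants (> 1) → ill-formed
/tut/ — violates constraint (iv): syllable 1 coda contains /t/, which is not a licensed coda consonant → ill-formed
/jij/ — violates constraint (iv): syllable 1 coda contains /j/, which is not a licensed coda consonant → ill-formed
/nab/ — violates constraint (iv): syllable 1 coda contains /b/, which is not a licensed coda consonant → ill-formed
No form is well-formed → 0.

0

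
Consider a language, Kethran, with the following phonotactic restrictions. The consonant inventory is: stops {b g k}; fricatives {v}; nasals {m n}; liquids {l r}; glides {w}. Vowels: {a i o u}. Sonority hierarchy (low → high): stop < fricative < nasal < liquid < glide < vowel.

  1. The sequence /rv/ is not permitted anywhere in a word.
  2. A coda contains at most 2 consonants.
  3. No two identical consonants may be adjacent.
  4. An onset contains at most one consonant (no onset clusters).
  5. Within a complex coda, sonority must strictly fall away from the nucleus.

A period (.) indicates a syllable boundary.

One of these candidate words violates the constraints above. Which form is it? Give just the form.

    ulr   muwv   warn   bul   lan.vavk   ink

ulr

ulr — violates constraint 5: syllable 1 coda /lr/: /l/ (liquid, 4) → /r/ (liquid, 4) does not fall → illicit
muwv — σ1 onset /m/, coda /wv/ (5→2 falls) ok → licit
warn — σ1 onset /w/, coda /rn/ (4→3 falls) ok → licit
bul — σ1 onset /b/, coda /l/ ok → licit
lan.vavk — σ1 onset /l/, coda /n/ ok; σ2 onset /v/, coda /vk/ (2→1 falls) ok → licit
ink — σ1 onset /∅/, coda /nk/ (3→1 falls) ok → licit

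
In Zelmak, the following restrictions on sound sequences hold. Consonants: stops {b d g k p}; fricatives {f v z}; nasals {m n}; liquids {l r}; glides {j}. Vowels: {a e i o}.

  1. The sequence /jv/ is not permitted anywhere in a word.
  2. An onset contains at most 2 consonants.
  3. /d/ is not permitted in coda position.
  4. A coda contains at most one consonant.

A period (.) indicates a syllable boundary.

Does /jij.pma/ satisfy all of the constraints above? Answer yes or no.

yes

/jij.pma/ — σ1 onset /j/, coda /j/ ok; σ2 onset /pm/ (2C), coda /∅/ ok → licit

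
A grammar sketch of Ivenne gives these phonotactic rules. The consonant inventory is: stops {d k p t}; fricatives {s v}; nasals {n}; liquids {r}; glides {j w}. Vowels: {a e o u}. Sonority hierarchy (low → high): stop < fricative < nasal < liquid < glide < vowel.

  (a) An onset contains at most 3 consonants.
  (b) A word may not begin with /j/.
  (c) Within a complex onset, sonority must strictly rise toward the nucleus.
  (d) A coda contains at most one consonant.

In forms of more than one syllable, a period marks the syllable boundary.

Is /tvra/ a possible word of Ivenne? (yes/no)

yes

/tvra/ — σ1 onset /tvr/ (1→2→4 rises), coda /∅/ ok → well-formed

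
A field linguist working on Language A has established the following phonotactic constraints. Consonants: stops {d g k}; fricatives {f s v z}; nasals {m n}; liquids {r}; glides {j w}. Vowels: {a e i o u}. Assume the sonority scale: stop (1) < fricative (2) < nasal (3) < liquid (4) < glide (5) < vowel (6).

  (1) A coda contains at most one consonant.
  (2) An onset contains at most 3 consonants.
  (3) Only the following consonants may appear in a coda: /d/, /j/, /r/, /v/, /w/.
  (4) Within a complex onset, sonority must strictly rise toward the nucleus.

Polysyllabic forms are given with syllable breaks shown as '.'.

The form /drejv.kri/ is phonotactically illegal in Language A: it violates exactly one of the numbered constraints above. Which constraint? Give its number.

/drejv.kri/: syllable 1 coda /jv/ has 2 consonants (> 1).
This is a violation of constraint 1: "A coda contains at most one consonant."
The remaining constraints (2, 3, 4) are satisfied.

1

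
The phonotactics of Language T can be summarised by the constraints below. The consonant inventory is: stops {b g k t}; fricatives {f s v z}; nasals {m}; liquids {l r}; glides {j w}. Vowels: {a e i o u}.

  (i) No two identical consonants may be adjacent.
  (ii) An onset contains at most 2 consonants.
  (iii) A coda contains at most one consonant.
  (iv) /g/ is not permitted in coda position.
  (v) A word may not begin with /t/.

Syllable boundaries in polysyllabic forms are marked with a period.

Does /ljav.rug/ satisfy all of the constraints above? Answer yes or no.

no

/ljav.rug/ — violates constraint (iv): syllable 2 coda contains /g/ → ill-formed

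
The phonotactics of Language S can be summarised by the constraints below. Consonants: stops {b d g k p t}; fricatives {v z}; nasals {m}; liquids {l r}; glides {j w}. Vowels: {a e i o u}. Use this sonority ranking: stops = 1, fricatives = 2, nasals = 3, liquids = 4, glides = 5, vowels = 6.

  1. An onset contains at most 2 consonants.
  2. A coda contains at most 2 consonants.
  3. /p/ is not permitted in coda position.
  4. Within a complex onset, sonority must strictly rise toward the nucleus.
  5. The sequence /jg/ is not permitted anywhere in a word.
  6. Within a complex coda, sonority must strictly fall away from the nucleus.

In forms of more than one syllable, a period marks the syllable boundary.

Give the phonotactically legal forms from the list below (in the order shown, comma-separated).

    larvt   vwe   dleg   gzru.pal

vwe, dleg

larvt — violates constraint 2: syllable 1 coda /rvt/ has 3 consonants (> 2) → phonotactically illegal
vwe — σ1 onset /vw/ (2→5 rises), coda /∅/ ok → phonotactically legal
dleg — σ1 onset /dl/ (1→4 rises), coda /g/ ok → phonotactically legal
gzru.pal — violates constraint 1: syllable 1 onset /gzr/ has 3 consonants (> 2) → phonotactically illegal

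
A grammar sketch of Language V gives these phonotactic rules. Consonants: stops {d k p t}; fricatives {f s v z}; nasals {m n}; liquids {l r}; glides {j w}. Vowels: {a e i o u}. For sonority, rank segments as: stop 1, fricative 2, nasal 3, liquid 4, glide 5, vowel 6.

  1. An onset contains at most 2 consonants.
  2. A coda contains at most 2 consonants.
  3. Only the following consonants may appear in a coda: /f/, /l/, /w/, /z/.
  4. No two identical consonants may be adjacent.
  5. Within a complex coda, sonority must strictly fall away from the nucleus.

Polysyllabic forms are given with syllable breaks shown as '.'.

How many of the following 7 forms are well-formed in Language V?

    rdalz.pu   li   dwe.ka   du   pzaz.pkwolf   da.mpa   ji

6

rdalz.pu — σ1 onset /rd/ (2C), coda /lz/ (4→2 falls) ok; σ2 onset /p/, coda /∅/ ok → well-formed
li — σ1 onset /l/, coda /∅/ ok → well-formed
dwe.ka — σ1 onset /dw/ (2C), coda /∅/ ok; σ2 onset /k/, coda /∅/ ok → well-formed
du — σ1 onset /d/, coda /∅/ ok → well-formed
pzaz.pkwolf — violates constraint 1: syllable 2 onset /pkw/ has 3 consonants (> 2) → ill-formed
da.mpa — σ1 onset /d/, coda /∅/ ok; σ2 onset /mp/ (2C), coda /∅/ ok → well-formed
ji — σ1 onset /j/, coda /∅/ ok → well-formed
Well-formed: rdalz.pu, li, dwe.ka, du, da.mpa, ji → 6.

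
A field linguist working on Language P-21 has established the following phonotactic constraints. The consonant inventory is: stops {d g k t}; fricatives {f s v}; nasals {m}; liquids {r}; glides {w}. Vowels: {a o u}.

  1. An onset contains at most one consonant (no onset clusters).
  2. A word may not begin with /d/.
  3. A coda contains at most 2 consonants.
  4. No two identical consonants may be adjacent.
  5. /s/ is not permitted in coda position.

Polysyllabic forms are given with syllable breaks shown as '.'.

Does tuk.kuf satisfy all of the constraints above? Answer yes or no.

no

tuk.kuf — violates constraint 4: adjacent identical consonants /kk/ → phonotactically illegal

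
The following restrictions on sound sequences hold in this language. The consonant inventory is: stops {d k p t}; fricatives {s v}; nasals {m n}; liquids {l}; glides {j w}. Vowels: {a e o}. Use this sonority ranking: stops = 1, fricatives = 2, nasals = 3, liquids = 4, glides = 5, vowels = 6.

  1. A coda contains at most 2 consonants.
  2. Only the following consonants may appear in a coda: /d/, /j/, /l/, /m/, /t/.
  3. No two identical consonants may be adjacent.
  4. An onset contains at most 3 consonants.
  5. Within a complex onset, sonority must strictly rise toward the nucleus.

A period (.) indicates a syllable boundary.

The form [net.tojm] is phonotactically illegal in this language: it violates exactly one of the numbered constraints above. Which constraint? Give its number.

[net.tojm]: adjacent identical consonants /tt/.
This is a violation of constraint 3: "No two identical consonants may be adjacent."
The remaining constraints (1, 2, 4, 5) are satisfied.

3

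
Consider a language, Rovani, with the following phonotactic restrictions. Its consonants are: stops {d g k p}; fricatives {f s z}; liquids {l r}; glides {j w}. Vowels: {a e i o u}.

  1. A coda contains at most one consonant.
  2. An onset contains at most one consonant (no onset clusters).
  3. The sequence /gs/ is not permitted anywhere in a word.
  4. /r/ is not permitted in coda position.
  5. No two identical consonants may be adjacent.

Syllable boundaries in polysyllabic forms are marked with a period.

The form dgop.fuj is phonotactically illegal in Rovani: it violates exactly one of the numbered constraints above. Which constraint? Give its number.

2

dgop.fuj: syllable 1 onset /dg/ has 2 consonants (> 1).
This is a violation of constraint 2: "An onset contains at most one consonant (no onset clusters)."
The remaining constraints (1, 3, 4, 5) are satisfied.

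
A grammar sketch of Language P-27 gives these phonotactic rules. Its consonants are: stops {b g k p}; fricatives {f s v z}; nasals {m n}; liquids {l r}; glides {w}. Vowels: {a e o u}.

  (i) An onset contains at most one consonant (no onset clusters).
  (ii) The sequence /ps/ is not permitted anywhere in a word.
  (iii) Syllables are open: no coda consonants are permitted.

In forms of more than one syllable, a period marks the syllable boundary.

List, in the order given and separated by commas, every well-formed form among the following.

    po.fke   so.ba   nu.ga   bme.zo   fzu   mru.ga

po.fke — violates constraint (i): syllable 2 onset /fk/ has 2 consonants (> 1) → ill-formed
so.ba — σ1 onset /s/, coda /∅/ ok; σ2 onset /b/, coda /∅/ ok → well-formed
nu.ga — σ1 onset /n/, coda /∅/ ok; σ2 onset /g/, coda /∅/ ok → well-formed
bme.zo — violates constraint (i): syllable 1 onset /bm/ has 2 consonants (> 1) → ill-formed
fzu — violates constraint (i): syllable 1 onset /fz/ has 2 consonants (> 1) → ill-formed
mru.ga — violates constraint (i): syllable 1 onset /mr/ has 2 consonants (> 1) → ill-formed

so.ba, nu.ga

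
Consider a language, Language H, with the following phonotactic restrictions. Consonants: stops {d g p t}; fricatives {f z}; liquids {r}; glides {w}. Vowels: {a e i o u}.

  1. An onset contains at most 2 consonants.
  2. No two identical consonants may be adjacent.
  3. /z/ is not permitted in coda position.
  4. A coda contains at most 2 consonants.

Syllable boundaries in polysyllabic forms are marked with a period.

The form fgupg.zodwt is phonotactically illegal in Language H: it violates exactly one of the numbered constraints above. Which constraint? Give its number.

4

fgupg.zodwt: syllable 2 coda /dwt/ has 3 consonants (> 2).
This is a violation of constraint 4: "A coda contains at most 2 consonants."
The remaining constraints (1, 2, 3) are satisfied.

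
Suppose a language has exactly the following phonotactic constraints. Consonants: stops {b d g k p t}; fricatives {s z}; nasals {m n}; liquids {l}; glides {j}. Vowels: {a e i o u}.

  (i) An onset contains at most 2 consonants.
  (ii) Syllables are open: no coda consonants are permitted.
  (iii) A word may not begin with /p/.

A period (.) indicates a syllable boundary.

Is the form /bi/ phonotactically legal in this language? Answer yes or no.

yes

/bi/ — σ1 onset /b/, coda /∅/ ok → phonotactically legal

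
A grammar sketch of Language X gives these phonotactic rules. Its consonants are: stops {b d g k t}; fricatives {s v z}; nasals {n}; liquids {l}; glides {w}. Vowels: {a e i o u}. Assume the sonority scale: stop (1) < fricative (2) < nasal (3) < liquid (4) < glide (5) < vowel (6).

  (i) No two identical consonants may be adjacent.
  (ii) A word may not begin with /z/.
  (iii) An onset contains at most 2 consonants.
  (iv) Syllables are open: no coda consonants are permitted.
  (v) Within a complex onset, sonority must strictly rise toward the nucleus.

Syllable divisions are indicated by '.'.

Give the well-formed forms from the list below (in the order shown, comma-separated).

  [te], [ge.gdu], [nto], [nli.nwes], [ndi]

[te] — σ1 onset /t/, coda /∅/ ok → well-formed
[ge.gdu] — violates constraint (v): syllable 2 onset /gd/: /g/ (stop, 1) → /d/ (stop, 1) does not rise → ill-formed
[nto] — violates constraint (v): syllable 1 onset /nt/: /n/ (nasal, 3) → /t/ (stop, 1) does not rise → ill-formed
[nli.nwes] — violates constraint (iv): syllable 2 coda /s/ has 1 consonant (> 0) → ill-formed
[ndi] — violates constraint (v): syllable 1 onset /nd/: /n/ (nasal, 3) → /d/ (stop, 1) does not rise → ill-formed

[te]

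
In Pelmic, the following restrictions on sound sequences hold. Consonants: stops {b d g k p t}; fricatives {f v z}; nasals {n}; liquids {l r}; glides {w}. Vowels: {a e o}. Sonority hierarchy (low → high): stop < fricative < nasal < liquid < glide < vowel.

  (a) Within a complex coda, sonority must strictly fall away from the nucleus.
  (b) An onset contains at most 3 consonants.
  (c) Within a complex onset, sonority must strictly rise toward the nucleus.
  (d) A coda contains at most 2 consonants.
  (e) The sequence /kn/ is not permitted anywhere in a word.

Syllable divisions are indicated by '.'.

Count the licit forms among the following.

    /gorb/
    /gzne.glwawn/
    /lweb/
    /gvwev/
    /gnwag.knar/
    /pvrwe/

4

/gorb/ — σ1 onset /g/, coda /rb/ (4→1 falls) ok → licit
/gzne.glwawn/ — σ1 onset /gzn/ (1→2→3 rises), coda /∅/ ok; σ2 onset /glw/ (1→4→5 rises), coda /wn/ (5→3 falls) ok → licit
/lweb/ — σ1 onset /lw/ (4→5 rises), coda /b/ ok → licit
/gvwev/ — σ1 onset /gvw/ (1→2→5 rises), coda /v/ ok → licit
/gnwag.knar/ — violates constraint (e): contains banned sequence /kn/ → illicit
/pvrwe/ — violates constraint (b): syllable 1 onset /pvrw/ has 4 consonants (> 3) → illicit
Licit: /gorb/, /gzne.glwawn/, /lweb/, /gvwev/ → 4.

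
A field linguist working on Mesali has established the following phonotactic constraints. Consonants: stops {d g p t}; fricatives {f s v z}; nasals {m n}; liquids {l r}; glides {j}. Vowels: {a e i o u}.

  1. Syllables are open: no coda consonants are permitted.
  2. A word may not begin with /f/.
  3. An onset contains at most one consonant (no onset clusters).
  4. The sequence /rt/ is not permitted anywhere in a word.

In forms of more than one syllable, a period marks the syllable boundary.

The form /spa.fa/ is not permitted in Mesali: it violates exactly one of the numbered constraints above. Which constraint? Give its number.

/spa.fa/: syllable 1 onset /sp/ has 2 consonants (> 1).
This is a violation of constraint 3: "An onset contains at most one consonant (no onset clusters)."
The remaining constraints (1, 2, 4) are satisfied.

3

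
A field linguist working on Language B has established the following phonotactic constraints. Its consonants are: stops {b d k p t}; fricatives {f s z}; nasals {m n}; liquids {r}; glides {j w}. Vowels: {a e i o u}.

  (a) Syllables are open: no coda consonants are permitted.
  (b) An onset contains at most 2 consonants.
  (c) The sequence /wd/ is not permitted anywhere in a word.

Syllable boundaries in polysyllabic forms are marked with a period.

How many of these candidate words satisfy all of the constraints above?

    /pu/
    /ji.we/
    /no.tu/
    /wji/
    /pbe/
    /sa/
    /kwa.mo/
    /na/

/pu/ — σ1 onset /p/, coda /∅/ ok → well-formed
/ji.we/ — σ1 onset /j/, coda /∅/ ok; σ2 onset /w/, coda /∅/ ok → well-formed
/no.tu/ — σ1 onset /n/, coda /∅/ ok; σ2 onset /t/, coda /∅/ ok → well-formed
/wji/ — σ1 onset /wj/ (2C), coda /∅/ ok → well-formed
/pbe/ — σ1 onset /pb/ (2C), coda /∅/ ok → well-formed
/sa/ — σ1 onset /s/, coda /∅/ ok → well-formed
/kwa.mo/ — σ1 onset /kw/ (2C), coda /∅/ ok; σ2 onset /m/, coda /∅/ ok → well-formed
/na/ — σ1 onset /n/, coda /∅/ ok → well-formed
Well-formed: /pu/, /ji.we/, /no.tu/, /wji/, /pbe/, /sa/, /kwa.mo/, /na/ → 8.

8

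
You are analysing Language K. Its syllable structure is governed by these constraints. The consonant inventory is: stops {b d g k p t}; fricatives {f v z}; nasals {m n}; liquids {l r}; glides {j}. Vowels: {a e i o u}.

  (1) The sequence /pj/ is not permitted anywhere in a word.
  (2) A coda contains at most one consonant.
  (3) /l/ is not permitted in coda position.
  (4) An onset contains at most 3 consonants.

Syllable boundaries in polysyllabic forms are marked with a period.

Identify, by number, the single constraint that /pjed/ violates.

1

/pjed/: contains banned sequence /pj/.
This is a violation of constraint 1: "The sequence /pj/ is not permitted anywhere in a word."
The remaining constraints (2, 3, 4) are satisfied.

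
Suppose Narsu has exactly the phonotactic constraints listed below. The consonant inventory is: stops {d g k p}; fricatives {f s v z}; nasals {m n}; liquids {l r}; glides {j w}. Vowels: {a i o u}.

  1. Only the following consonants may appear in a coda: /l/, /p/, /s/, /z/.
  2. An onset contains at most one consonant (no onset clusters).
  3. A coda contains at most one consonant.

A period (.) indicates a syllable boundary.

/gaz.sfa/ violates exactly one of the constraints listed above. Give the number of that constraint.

2

/gaz.sfa/: syllable 2 onset /sf/ has 2 consonants (> 1).
This is a violation of constraint 2: "An onset contains at most one consonant (no onset clusters)."
The remaining constraints (1, 3) are satisfied.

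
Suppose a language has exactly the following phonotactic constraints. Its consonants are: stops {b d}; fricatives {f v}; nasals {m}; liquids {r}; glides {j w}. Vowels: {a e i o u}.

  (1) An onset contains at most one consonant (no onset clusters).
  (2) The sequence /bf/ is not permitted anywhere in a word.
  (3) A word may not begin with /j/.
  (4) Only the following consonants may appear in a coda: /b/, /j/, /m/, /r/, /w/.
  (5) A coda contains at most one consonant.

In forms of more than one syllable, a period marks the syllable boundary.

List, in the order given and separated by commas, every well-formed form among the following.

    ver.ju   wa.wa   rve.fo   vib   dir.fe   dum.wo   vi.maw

ver.ju — σ1 onset /v/, coda /r/ ok; σ2 onset /j/, coda /∅/ ok → well-formed
wa.wa — σ1 onset /w/, coda /∅/ ok; σ2 onset /w/, coda /∅/ ok → well-formed
rve.fo — violates constraint 1: syllable 1 onset /rv/ has 2 consonants (> 1) → ill-formed
vib — σ1 onset /v/, coda /b/ ok → well-formed
dir.fe — σ1 onset /d/, coda /r/ ok; σ2 onset /f/, coda /∅/ ok → well-formed
dum.wo — σ1 onset /d/, coda /m/ ok; σ2 onset /w/, coda /∅/ ok → well-formed
vi.maw — σ1 onset /v/, coda /∅/ ok; σ2 onset /m/, coda /w/ ok → well-formed

ver.ju, wa.wa, vib, dir.fe, dum.wo, vi.maw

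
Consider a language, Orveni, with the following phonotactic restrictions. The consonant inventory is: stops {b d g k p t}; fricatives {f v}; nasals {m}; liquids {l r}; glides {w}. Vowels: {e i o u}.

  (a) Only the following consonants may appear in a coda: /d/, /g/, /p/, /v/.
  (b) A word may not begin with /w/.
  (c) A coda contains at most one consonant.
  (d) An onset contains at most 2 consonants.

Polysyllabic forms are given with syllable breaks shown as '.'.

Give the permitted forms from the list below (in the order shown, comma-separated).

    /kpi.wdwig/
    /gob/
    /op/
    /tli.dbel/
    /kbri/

/op/

/kpi.wdwig/ — violates constraint (d): syllable 2 onset /wdw/ has 3 consonants (> 2) → not permitted
/gob/ — violates constraint (a): syllable 1 coda contains /b/, which is not a licensed coda consonant → not permitted
/op/ — σ1 onset /∅/, coda /p/ ok → permitted
/tli.dbel/ — violates constraint (a): syllable 2 coda contains /l/, which is not a licensed coda consonant → not permitted
/kbri/ — violates constraint (d): syllable 1 onset /kbr/ has 3 consonants (> 2) → not permitted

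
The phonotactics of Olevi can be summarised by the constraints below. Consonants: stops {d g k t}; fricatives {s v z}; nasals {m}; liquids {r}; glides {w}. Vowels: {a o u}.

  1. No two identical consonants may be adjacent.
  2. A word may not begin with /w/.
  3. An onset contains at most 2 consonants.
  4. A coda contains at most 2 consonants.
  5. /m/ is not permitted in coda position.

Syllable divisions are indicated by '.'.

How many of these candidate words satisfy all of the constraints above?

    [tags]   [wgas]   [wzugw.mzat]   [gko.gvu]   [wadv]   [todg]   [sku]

4

[tags] — σ1 onset /t/, coda /gs/ (2C) ok → licit
[wgas] — violates constraint 2: word begins with /w/ → illicit
[wzugw.mzat] — violates constraint 2: word begins with /w/ → illicit
[gko.gvu] — σ1 onset /gk/ (2C), coda /∅/ ok; σ2 onset /gv/ (2C), coda /∅/ ok → licit
[wadv] — violates constraint 2: word begins with /w/ → illicit
[todg] — σ1 onset /t/, coda /dg/ (2C) ok → licit
[sku] — σ1 onset /sk/ (2C), coda /∅/ ok → licit
Licit: [tags], [gko.gvu], [todg], [sku] → 4.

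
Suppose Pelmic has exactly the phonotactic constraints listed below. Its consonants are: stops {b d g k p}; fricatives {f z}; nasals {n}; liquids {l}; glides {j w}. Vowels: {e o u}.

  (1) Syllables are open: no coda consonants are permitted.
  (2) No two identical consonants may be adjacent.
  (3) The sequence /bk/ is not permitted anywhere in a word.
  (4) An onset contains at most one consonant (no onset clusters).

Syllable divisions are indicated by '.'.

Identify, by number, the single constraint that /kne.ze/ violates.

/kne.ze/: syllable 1 onset /kn/ has 2 consonants (> 1).
This is a violation of constraint 4: "An onset contains at most one consonant (no onset clusters)."
The remaining constraints (1, 2, 3) are satisfied.

4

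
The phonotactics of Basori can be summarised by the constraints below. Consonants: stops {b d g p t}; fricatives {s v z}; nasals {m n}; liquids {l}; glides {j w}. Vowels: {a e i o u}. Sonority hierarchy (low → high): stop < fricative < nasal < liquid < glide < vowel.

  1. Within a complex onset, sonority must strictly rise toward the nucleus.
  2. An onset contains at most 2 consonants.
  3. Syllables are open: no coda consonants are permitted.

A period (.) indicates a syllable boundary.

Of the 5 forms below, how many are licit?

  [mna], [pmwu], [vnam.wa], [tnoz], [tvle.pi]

0

[mna] — violates constraint 1: syllable 1 onset /mn/: /m/ (nasal, 3) → /n/ (nasal, 3) does not rise → illicit
[pmwu] — violates constraint 2: syllable 1 onset /pmw/ has 3 consonants (> 2) → illicit
[vnam.wa] — violates constraint 3: syllable 1 coda /m/ has 1 consonant (> 0) → illicit
[tnoz] — violates constraint 3: syllable 1 coda /z/ has 1 consonant (> 0) → illicit
[tvle.pi] — violates constraint 2: syllable 1 onset /tvl/ has 3 consonants (> 2) → illicit
No form is licit → 0.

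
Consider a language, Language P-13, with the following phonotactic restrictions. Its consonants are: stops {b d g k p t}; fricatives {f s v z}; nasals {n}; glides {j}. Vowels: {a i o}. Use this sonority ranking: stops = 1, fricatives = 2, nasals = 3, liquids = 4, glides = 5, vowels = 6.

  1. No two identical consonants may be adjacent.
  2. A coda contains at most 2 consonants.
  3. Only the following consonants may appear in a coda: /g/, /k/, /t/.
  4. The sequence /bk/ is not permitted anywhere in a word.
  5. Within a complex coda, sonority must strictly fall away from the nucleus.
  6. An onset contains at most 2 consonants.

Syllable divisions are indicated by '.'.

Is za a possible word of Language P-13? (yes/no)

za — σ1 onset /z/, coda /∅/ ok → permitted

yes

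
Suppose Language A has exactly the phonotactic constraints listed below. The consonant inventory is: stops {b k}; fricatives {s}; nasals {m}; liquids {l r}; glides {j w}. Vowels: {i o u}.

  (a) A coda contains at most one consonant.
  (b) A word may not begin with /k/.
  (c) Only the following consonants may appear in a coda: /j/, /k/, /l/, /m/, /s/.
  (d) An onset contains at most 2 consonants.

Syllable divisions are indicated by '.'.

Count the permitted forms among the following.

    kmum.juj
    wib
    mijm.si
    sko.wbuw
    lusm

kmum.juj — violates constraint (b): word begins with /k/ → not permitted
wib — violates constraint (c): syllable 1 coda contains /b/, which is not a licensed coda consonant → not permitted
mijm.si — violates constraint (a): syllable 1 coda /jm/ has 2 consonants (> 1) → not permitted
sko.wbuw — violates constraint (c): syllable 2 coda contains /w/, which is not a licensed coda consonant → not permitted
lusm — violates constraint (a): syllable 1 coda /sm/ has 2 consonants (> 1) → not permitted
No form is permitted → 0.

0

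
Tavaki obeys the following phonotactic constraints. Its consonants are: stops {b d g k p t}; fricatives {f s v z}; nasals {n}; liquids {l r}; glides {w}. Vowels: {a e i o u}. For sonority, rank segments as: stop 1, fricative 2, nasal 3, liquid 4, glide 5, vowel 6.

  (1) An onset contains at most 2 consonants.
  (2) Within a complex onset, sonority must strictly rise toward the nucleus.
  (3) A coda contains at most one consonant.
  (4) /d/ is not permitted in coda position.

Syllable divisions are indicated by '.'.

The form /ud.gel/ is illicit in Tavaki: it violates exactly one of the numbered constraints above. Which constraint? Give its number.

/ud.gel/: syllable 1 coda contains /d/.
This is a violation of constraint 4: "/d/ is not permitted in coda position."
The remaining constraints (1, 2, 3) are satisfied.

4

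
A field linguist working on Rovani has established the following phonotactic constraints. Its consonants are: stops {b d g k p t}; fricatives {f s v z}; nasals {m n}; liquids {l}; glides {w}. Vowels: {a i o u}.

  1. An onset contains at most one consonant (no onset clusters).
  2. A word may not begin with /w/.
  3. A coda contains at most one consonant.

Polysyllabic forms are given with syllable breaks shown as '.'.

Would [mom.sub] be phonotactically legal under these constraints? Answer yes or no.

yes

[mom.sub] — σ1 onset /m/, coda /m/ ok; σ2 onset /s/, coda /b/ ok → phonotactically legal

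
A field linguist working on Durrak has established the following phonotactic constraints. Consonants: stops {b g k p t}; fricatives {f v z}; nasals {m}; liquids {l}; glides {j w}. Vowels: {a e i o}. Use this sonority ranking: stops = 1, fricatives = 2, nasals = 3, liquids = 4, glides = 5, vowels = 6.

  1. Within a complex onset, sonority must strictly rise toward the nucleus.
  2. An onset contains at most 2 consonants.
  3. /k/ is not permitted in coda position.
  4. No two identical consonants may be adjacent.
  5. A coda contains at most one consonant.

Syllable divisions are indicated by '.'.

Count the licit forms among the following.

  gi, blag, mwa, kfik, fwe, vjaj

5

gi — σ1 onset /g/, coda /∅/ ok → licit
blag — σ1 onset /bl/ (1→4 rises), coda /g/ ok → licit
mwa — σ1 onset /mw/ (3→5 rises), coda /∅/ ok → licit
kfik — violates constraint 3: syllable 1 coda contains /k/ → illicit
fwe — σ1 onset /fw/ (2→5 rises), coda /∅/ ok → licit
vjaj — σ1 onset /vj/ (2→5 rises), coda /j/ ok → licit
Licit: gi, blag, mwa, fwe, vjaj → 5.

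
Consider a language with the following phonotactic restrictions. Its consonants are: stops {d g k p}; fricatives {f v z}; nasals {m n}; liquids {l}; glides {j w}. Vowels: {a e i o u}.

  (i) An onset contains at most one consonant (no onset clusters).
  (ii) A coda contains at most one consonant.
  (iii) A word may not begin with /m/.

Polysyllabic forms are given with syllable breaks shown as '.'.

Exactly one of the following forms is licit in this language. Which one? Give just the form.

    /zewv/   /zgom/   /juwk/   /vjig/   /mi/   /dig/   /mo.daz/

/zewv/ — violates constraint (ii): syllable 1 coda /wv/ has 2 consonants (> 1) → illicit
/zgom/ — violates constraint (i): syllable 1 onset /zg/ has 2 consonants (> 1) → illicit
/juwk/ — violates constraint (ii): syllable 1 coda /wk/ has 2 consonants (> 1) → illicit
/vjig/ — violates constraint (i): syllable 1 onset /vj/ has 2 consonants (> 1) → illicit
/mi/ — violates constraint (iii): word begins with /m/ → illicit
/dig/ — σ1 onset /d/, coda /g/ ok → licit
/mo.daz/ — violates constraint (iii): word begins with /m/ → illicit

/dig/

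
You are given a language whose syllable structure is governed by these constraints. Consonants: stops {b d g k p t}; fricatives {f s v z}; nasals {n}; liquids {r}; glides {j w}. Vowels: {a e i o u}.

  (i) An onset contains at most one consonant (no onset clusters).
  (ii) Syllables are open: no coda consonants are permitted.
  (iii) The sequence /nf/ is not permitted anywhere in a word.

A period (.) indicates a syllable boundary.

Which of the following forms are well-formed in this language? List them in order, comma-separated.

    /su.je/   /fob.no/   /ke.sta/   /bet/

/su.je/ — σ1 onset /s/, coda /∅/ ok; σ2 onset /j/, coda /∅/ ok → well-formed
/fob.no/ — violates constraint (ii): syllable 1 coda /b/ has 1 consonant (> 0) → ill-formed
/ke.sta/ — violates constraint (i): syllable 2 onset /st/ has 2 consonants (> 1) → ill-formed
/bet/ — violates constraint (ii): syllable 1 coda /t/ has 1 consonant (> 0) → ill-formed

/su.je/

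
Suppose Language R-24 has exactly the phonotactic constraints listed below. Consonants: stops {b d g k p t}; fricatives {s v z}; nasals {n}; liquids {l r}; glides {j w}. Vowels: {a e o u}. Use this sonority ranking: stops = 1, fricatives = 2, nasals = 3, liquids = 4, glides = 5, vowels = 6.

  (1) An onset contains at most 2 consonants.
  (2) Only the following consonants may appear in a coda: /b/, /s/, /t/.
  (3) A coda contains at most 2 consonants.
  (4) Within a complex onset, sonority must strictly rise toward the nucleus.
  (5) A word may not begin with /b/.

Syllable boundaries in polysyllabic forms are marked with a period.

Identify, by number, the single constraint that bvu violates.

5

bvu: word begins with /b/.
This is a violation of constraint 5: "A word may not begin with /b/."
The remaining constraints (1, 2, 3, 4) are satisfied.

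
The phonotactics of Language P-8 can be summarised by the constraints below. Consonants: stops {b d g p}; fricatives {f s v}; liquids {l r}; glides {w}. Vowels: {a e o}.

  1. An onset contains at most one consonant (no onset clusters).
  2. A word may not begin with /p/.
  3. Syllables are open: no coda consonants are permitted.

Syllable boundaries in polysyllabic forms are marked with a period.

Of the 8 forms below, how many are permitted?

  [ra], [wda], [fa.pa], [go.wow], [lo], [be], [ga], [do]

[ra] — σ1 onset /r/, coda /∅/ ok → permitted
[wda] — violates constraint 1: syllable 1 onset /wd/ has 2 consonants (> 1) → not permitted
[fa.pa] — σ1 onset /f/, coda /∅/ ok; σ2 onset /p/, coda /∅/ ok → permitted
[go.wow] — violates constraint 3: syllable 2 coda /w/ has 1 consonant (> 0) → not permitted
[lo] — σ1 onset /l/, coda /∅/ ok → permitted
[be] — σ1 onset /b/, coda /∅/ ok → permitted
[ga] — σ1 onset /g/, coda /∅/ ok → permitted
[do] — σ1 onset /d/, coda /∅/ ok → permitted
Permitted: [ra], [fa.pa], [lo], [be], [ga], [do] → 6.

6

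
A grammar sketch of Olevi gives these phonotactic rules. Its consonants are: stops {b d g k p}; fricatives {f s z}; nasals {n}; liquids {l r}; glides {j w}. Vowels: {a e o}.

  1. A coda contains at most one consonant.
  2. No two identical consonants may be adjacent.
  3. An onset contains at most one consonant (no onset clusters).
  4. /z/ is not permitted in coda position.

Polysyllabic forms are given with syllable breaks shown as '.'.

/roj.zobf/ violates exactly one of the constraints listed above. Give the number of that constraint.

/roj.zobf/: syllable 2 coda /bf/ has 2 consonants (> 1).
This is a violation of constraint 1: "A coda contains at most one consonant."
The remaining constraints (2, 3, 4) are satisfied.

1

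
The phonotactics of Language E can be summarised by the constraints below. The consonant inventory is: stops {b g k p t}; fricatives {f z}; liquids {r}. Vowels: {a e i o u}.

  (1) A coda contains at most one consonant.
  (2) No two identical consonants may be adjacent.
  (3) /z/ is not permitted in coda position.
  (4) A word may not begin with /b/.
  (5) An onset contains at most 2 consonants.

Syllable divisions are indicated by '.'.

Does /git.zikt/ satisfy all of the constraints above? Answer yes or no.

no

/git.zikt/ — violates constraint 1: syllable 2 coda /kt/ has 2 consonants (> 1) → phonotactically illegal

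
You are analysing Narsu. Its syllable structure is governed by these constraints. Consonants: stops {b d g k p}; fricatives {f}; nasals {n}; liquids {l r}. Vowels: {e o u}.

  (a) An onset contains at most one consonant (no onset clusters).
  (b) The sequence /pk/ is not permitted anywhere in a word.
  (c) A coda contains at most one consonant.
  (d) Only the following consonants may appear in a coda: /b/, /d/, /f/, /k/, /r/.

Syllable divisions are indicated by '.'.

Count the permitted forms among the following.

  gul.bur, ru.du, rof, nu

3

gul.bur — violates constraint (d): syllable 1 coda contains /l/, which is not a licensed coda consonant → not permitted
ru.du — σ1 onset /r/, coda /∅/ ok; σ2 onset /d/, coda /∅/ ok → permitted
rof — σ1 onset /r/, coda /f/ ok → permitted
nu — σ1 onset /n/, coda /∅/ ok → permitted
Permitted: ru.du, rof, nu → 3.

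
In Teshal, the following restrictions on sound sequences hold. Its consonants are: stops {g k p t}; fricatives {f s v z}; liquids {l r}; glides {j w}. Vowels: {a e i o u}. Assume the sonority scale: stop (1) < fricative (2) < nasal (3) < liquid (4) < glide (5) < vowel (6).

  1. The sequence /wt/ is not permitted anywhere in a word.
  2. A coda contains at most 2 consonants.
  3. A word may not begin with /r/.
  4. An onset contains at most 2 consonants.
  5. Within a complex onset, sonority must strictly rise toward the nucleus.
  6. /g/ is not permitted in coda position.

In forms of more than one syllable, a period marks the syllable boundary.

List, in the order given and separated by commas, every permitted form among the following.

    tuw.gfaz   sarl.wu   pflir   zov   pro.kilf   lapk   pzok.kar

tuw.gfaz, sarl.wu, zov, pro.kilf, lapk, pzok.kar

tuw.gfaz — σ1 onset /t/, coda /w/ ok; σ2 onset /gf/ (1→2 rises), coda /z/ ok → permitted
sarl.wu — σ1 onset /s/, coda /rl/ (2C) ok; σ2 onset /w/, coda /∅/ ok → permitted
pflir — violates constraint 4: syllable 1 onset /pfl/ has 3 consonants (> 2) → not permitted
zov — σ1 onset /z/, coda /v/ ok → permitted
pro.kilf — σ1 onset /pr/ (1→4 rises), coda /∅/ ok; σ2 onset /k/, coda /lf/ (2C) ok → permitted
lapk — σ1 onset /l/, coda /pk/ (2C) ok → permitted
pzok.kar — σ1 onset /pz/ (1→2 rises), coda /k/ ok; σ2 onset /k/, coda /r/ ok → permitted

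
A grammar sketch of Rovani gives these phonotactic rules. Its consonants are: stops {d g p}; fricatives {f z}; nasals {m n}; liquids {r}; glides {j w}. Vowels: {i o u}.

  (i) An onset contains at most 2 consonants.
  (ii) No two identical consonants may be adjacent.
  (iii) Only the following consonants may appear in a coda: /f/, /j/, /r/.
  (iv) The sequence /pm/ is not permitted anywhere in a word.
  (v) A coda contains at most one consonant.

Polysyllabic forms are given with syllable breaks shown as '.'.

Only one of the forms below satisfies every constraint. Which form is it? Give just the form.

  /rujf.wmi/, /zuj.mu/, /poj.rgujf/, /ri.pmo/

/zuj.mu/

/rujf.wmi/ — violates constraint (v): syllable 1 coda /jf/ has 2 consonants (> 1) → illicit
/zuj.mu/ — σ1 onset /z/, coda /j/ ok; σ2 onset /m/, coda /∅/ ok → licit
/poj.rgujf/ — violates constraint (v): syllable 2 coda /jf/ has 2 consonants (> 1) → illicit
/ri.pmo/ — violates constraint (iv): contains banned sequence /pm/ → illicit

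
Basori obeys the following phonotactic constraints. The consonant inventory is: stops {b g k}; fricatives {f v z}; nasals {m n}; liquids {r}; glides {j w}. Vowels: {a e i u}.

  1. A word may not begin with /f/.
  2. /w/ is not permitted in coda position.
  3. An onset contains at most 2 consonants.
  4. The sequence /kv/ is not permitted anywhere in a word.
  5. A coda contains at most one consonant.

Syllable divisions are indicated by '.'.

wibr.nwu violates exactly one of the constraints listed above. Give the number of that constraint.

5

wibr.nwu: syllable 1 coda /br/ has 2 consonants (> 1).
This is a violation of constraint 5: "A coda contains at most one consonant."
The remaining constraints (1, 2, 3, 4) are satisfied.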